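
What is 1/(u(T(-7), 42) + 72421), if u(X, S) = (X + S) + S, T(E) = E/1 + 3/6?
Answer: 2/144997 ≈ 1.3793e-5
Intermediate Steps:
T(E) = ½ + E (T(E) = E*1 + 3*(⅙) = E + ½ = ½ + E)
u(X, S) = X + 2*S (u(X, S) = (S + X) + S = X + 2*S)
1/(u(T(-7), 42) + 72421) = 1/(((½ - 7) + 2*42) + 72421) = 1/((-13/2 + 84) + 72421) = 1/(155/2 + 72421) = 1/(144997/2) = 2/144997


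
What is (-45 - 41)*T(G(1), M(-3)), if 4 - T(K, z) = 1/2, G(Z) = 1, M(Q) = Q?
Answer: -301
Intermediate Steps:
T(K, z) = 7/2 (T(K, z) = 4 - 1/2 = 4 - 1*½ = 4 - ½ = 7/2)
(-45 - 41)*T(G(1), M(-3)) = (-45 - 41)*(7/2) = -86*7/2 = -301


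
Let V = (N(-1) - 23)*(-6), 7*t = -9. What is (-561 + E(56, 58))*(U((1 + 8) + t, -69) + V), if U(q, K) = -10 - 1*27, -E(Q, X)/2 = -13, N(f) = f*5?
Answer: -70085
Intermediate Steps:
N(f) = 5*f
t = -9/7 (t = (⅐)*(-9) = -9/7 ≈ -1.2857)
E(Q, X) = 26 (E(Q, X) = -2*(-13) = 26)
V = 168 (V = (5*(-1) - 23)*(-6) = (-5 - 23)*(-6) = -28*(-6) = 168)
U(q, K) = -37 (U(q, K) = -10 - 27 = -37)
(-561 + E(56, 58))*(U((1 + 8) + t, -69) + V) = (-561 + 26)*(-37 + 168) = -535*131 = -70085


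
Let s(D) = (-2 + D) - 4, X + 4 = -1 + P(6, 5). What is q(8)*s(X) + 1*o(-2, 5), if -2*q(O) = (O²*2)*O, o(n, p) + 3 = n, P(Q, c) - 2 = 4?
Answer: 2555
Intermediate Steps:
P(Q, c) = 6 (P(Q, c) = 2 + 4 = 6)
X = 1 (X = -4 + (-1 + 6) = -4 + 5 = 1)
o(n, p) = -3 + n
q(O) = -O³ (q(O) = -O²*2*O/2 = -2*O²*O/2 = -O³)
s(D) = -6 + D
q(8)*s(X) + 1*o(-2, 5) = (-1*8³)*(-6 + 1) + 1*(-3 - 2) = -1*512*(-5) + 1*(-5) = -512*(-5) - 5 = 2560 - 5 = 2555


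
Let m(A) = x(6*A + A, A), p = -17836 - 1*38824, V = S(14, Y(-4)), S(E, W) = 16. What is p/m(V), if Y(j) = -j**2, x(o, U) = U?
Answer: -14165/4 ≈ -3541.3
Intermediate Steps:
V = 16
p = -56660 (p = -17836 - 38824 = -56660)
m(A) = A
p/m(V) = -56660/16 = -56660*1/16 = -14165/4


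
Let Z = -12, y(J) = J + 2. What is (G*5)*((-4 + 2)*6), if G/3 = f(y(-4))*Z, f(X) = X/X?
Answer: 2160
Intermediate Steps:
y(J) = 2 + J
f(X) = 1
G = -36 (G = 3*(1*(-12)) = 3*(-12) = -36)
(G*5)*((-4 + 2)*6) = (-36*5)*((-4 + 2)*6) = -(-360)*6 = -180*(-12) = 2160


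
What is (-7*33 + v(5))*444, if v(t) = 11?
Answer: -97680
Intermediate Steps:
(-7*33 + v(5))*444 = (-7*33 + 11)*444 = (-231 + 11)*444 = -220*444 = -97680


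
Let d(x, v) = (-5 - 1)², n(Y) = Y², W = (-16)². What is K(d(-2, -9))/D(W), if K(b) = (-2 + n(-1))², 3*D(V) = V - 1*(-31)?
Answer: 3/287 ≈ 0.010453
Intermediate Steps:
W = 256
d(x, v) = 36 (d(x, v) = (-6)² = 36)
D(V) = 31/3 + V/3 (D(V) = (V - 1*(-31))/3 = (V + 31)/3 = (31 + V)/3 = 31/3 + V/3)
K(b) = 1 (K(b) = (-2 + (-1)²)² = (-2 + 1)² = (-1)² = 1)
K(d(-2, -9))/D(W) = 1/(31/3 + (⅓)*256) = 1/(31/3 + 256/3) = 1/(287/3) = 1*(3/287) = 3/287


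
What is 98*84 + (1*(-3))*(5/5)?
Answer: 8229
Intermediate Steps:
98*84 + (1*(-3))*(5/5) = 8232 - 15/5 = 8232 - 3*1 = 8232 - 3 = 8229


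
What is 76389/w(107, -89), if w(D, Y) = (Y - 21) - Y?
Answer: -25463/7 ≈ -3637.6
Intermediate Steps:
w(D, Y) = -21 (w(D, Y) = (-21 + Y) - Y = -21)
76389/w(107, -89) = 76389/(-21) = 76389*(-1/21) = -25463/7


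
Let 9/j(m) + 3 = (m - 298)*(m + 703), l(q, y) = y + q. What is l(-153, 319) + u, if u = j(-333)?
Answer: 38756509/233473 ≈ 166.00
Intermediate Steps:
l(q, y) = q + y
j(m) = 9/(-3 + (-298 + m)*(703 + m)) (j(m) = 9/(-3 + (m - 298)*(m + 703)) = 9/(-3 + (-298 + m)*(703 + m)))
u = -9/233473 (u = 9/(-209497 + (-333)**2 + 405*(-333)) = 9/(-209497 + 110889 - 134865) = 9/(-233473) = 9*(-1/233473) = -9/233473 ≈ -3.8548e-5)
l(-153, 319) + u = (-153 + 319) - 9/233473 = 166 - 9/233473 = 38756509/233473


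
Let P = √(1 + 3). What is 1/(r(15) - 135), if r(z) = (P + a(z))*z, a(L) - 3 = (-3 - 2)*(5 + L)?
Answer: -1/1560 ≈ -0.00064103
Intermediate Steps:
a(L) = -22 - 5*L (a(L) = 3 + (-3 - 2)*(5 + L) = 3 - 5*(5 + L) = 3 + (-25 - 5*L) = -22 - 5*L)
P = 2 (P = √4 = 2)
r(z) = z*(-20 - 5*z) (r(z) = (2 + (-22 - 5*z))*z = (-20 - 5*z)*z = z*(-20 - 5*z))
1/(r(15) - 135) = 1/(-5*15*(4 + 15) - 135) = 1/(-5*15*19 - 135) = 1/(-1425 - 135) = 1/(-1560) = -1/1560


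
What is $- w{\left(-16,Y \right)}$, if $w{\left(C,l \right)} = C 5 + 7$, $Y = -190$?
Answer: $73$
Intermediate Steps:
$w{\left(C,l \right)} = 7 + 5 C$ ($w{\left(C,l \right)} = 5 C + 7 = 7 + 5 C$)
$- w{\left(-16,Y \right)} = - (7 + 5 \left(-16\right)) = - (7 - 80) = \left(-1\right) \left(-73\right) = 73$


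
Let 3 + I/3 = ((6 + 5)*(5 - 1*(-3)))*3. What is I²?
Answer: 613089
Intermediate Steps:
I = 783 (I = -9 + 3*(((6 + 5)*(5 - 1*(-3)))*3) = -9 + 3*((11*(5 + 3))*3) = -9 + 3*((11*8)*3) = -9 + 3*(88*3) = -9 + 3*264 = -9 + 792 = 783)
I² = 783² = 613089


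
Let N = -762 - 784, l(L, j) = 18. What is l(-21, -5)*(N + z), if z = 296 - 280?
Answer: -27540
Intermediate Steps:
z = 16
N = -1546
l(-21, -5)*(N + z) = 18*(-1546 + 16) = 18*(-1530) = -27540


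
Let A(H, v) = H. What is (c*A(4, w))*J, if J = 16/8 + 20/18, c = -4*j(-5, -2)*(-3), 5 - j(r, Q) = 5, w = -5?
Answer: 0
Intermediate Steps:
j(r, Q) = 0 (j(r, Q) = 5 - 1*5 = 5 - 5 = 0)
c = 0 (c = -4*0*(-3) = 0*(-3) = 0)
J = 28/9 (J = 16*(⅛) + 20*(1/18) = 2 + 10/9 = 28/9 ≈ 3.1111)
(c*A(4, w))*J = (0*4)*(28/9) = 0*(28/9) = 0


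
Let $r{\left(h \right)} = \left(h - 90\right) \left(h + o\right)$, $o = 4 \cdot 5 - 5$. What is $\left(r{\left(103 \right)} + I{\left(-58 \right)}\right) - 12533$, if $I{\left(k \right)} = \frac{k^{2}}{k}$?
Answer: $-11057$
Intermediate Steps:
$o = 15$ ($o = 20 - 5 = 15$)
$r{\left(h \right)} = \left(-90 + h\right) \left(15 + h\right)$ ($r{\left(h \right)} = \left(h - 90\right) \left(h + 15\right) = \left(-90 + h\right) \left(15 + h\right)$)
$I{\left(k \right)} = k$
$\left(r{\left(103 \right)} + I{\left(-58 \right)}\right) - 12533 = \left(\left(-1350 + 103^{2} - 7725\right) - 58\right) - 12533 = \left(\left(-1350 + 10609 - 7725\right) - 58\right) - 12533 = \left(1534 - 58\right) - 12533 = 1476 - 12533 = -11057$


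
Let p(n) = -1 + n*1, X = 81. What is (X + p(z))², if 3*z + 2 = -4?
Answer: 6084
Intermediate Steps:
z = -2 (z = -⅔ + (⅓)*(-4) = -⅔ - 4/3 = -2)
p(n) = -1 + n
(X + p(z))² = (81 + (-1 - 2))² = (81 - 3)² = 78² = 6084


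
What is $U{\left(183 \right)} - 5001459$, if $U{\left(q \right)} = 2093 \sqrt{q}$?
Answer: $-5001459 + 2093 \sqrt{183} \approx -4.9731 \cdot 10^{6}$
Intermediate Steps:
$U{\left(183 \right)} - 5001459 = 2093 \sqrt{183} - 5001459 = -5001459 + 2093 \sqrt{183}$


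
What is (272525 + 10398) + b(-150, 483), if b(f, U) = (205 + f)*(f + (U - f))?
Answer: 309488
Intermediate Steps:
b(f, U) = U*(205 + f) (b(f, U) = (205 + f)*U = U*(205 + f))
(272525 + 10398) + b(-150, 483) = (272525 + 10398) + 483*(205 - 150) = 282923 + 483*55 = 282923 + 26565 = 309488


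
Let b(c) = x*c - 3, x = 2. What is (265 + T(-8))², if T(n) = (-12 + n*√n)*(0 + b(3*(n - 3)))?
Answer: -1242983 + 2413344*I*√2 ≈ -1.243e+6 + 3.413e+6*I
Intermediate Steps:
b(c) = -3 + 2*c (b(c) = 2*c - 3 = -3 + 2*c)
T(n) = (-21 + 6*n)*(-12 + n^(3/2)) (T(n) = (-12 + n*√n)*(0 + (-3 + 2*(3*(n - 3)))) = (-12 + n^(3/2))*(0 + (-3 + 2*(3*(-3 + n)))) = (-12 + n^(3/2))*(0 + (-3 + 2*(-9 + 3*n))) = (-12 + n^(3/2))*(0 + (-3 + (-18 + 6*n))) = (-12 + n^(3/2))*(0 + (-21 + 6*n)) = (-12 + n^(3/2))*(-21 + 6*n) = (-21 + 6*n)*(-12 + n^(3/2)))
(265 + T(-8))² = (265 + 3*(-12 + (-8)^(3/2))*(-7 + 2*(-8)))² = (265 + 3*(-12 - 16*I*√2)*(-7 - 16))² = (265 + 3*(-12 - 16*I*√2)*(-23))² = (265 + (828 + 1104*I*√2))² = (1093 + 1104*I*√2)²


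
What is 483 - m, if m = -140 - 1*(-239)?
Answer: 384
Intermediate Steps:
m = 99 (m = -140 + 239 = 99)
483 - m = 483 - 1*99 = 483 - 99 = 384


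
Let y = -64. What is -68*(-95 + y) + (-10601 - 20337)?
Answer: -20126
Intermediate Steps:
-68*(-95 + y) + (-10601 - 20337) = -68*(-95 - 64) + (-10601 - 20337) = -68*(-159) - 30938 = 10812 - 30938 = -20126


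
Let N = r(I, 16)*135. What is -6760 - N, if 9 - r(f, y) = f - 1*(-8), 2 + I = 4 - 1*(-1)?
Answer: -6490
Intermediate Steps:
I = 3 (I = -2 + (4 - 1*(-1)) = -2 + (4 + 1) = -2 + 5 = 3)
r(f, y) = 1 - f (r(f, y) = 9 - (f - 1*(-8)) = 9 - (f + 8) = 9 - (8 + f) = 9 + (-8 - f) = 1 - f)
N = -270 (N = (1 - 1*3)*135 = (1 - 3)*135 = -2*135 = -270)
-6760 - N = -6760 - 1*(-270) = -6760 + 270 = -6490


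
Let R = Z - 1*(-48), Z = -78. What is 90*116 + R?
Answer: 10410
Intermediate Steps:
R = -30 (R = -78 - 1*(-48) = -78 + 48 = -30)
90*116 + R = 90*116 - 30 = 10440 - 30 = 10410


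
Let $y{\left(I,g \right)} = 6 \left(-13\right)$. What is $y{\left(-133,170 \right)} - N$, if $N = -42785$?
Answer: $42707$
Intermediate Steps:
$y{\left(I,g \right)} = -78$
$y{\left(-133,170 \right)} - N = -78 - -42785 = -78 + 42785 = 42707$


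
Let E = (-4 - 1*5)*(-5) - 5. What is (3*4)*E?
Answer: 480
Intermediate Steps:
E = 40 (E = (-4 - 5)*(-5) - 5 = -9*(-5) - 5 = 45 - 5 = 40)
(3*4)*E = (3*4)*40 = 12*40 = 480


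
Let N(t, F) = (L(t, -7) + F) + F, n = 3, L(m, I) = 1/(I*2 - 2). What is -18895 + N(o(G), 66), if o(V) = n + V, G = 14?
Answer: -300209/16 ≈ -18763.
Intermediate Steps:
L(m, I) = 1/(-2 + 2*I) (L(m, I) = 1/(2*I - 2) = 1/(-2 + 2*I))
o(V) = 3 + V
N(t, F) = -1/16 + 2*F (N(t, F) = (1/(2*(-1 - 7)) + F) + F = ((½)/(-8) + F) + F = ((½)*(-⅛) + F) + F = (-1/16 + F) + F = -1/16 + 2*F)
-18895 + N(o(G), 66) = -18895 + (-1/16 + 2*66) = -18895 + (-1/16 + 132) = -18895 + 2111/16 = -300209/16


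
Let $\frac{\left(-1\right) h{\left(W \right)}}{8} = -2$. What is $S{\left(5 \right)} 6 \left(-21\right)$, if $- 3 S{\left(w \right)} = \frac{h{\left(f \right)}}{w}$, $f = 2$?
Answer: $\frac{672}{5} \approx 134.4$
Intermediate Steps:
$h{\left(W \right)} = 16$ ($h{\left(W \right)} = \left(-8\right) \left(-2\right) = 16$)
$S{\left(w \right)} = - \frac{16}{3 w}$ ($S{\left(w \right)} = - \frac{16 \frac{1}{w}}{3} = - \frac{16}{3 w}$)
$S{\left(5 \right)} 6 \left(-21\right) = - \frac{16}{3 \cdot 5} \cdot 6 \left(-21\right) = \left(- \frac{16}{3}\right) \frac{1}{5} \cdot 6 \left(-21\right) = \left(- \frac{16}{15}\right) 6 \left(-21\right) = \left(- \frac{32}{5}\right) \left(-21\right) = \frac{672}{5}$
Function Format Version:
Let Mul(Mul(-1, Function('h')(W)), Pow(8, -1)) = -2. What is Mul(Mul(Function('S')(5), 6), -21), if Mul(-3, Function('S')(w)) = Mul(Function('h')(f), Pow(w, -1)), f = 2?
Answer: Rational(672, 5) ≈ 134.40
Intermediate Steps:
Function('h')(W) = 16 (Function('h')(W) = Mul(-8, -2) = 16)
Function('S')(w) = Mul(Rational(-16, 3), Pow(w, -1)) (Function('S')(w) = Mul(Rational(-1, 3), Mul(16, Pow(w, -1))) = Mul(Rational(-16, 3), Pow(w, -1)))
Mul(Mul(Function('S')(5), 6), -21) = Mul(Mul(Mul(Rational(-16, 3), Pow(5, -1)), 6), -21) = Mul(Mul(Mul(Rational(-16, 3), Rational(1, 5)), 6), -21) = Mul(Mul(Rational(-16, 15), 6), -21) = Mul(Rational(-32, 5), -21) = Rational(672, 5)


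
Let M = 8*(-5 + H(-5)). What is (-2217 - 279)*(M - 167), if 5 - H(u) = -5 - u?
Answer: 416832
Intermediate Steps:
H(u) = 10 + u (H(u) = 5 - (-5 - u) = 5 + (5 + u) = 10 + u)
M = 0 (M = 8*(-5 + (10 - 5)) = 8*(-5 + 5) = 8*0 = 0)
(-2217 - 279)*(M - 167) = (-2217 - 279)*(0 - 167) = -2496*(-167) = 416832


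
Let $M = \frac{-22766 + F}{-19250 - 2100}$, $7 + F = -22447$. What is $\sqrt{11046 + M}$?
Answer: $\frac{2 \sqrt{256937795}}{305} \approx 105.11$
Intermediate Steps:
$F = -22454$ ($F = -7 - 22447 = -22454$)
$M = \frac{646}{305}$ ($M = \frac{-22766 - 22454}{-19250 - 2100} = - \frac{45220}{-21350} = \left(-45220\right) \left(- \frac{1}{21350}\right) = \frac{646}{305} \approx 2.118$)
$\sqrt{11046 + M} = \sqrt{11046 + \frac{646}{305}} = \sqrt{\frac{3369676}{305}} = \frac{2 \sqrt{256937795}}{305}$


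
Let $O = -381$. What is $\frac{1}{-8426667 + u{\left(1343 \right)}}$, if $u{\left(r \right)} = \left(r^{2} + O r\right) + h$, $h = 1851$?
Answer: $- \frac{1}{7132850} \approx -1.402 \cdot 10^{-7}$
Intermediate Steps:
$u{\left(r \right)} = 1851 + r^{2} - 381 r$ ($u{\left(r \right)} = \left(r^{2} - 381 r\right) + 1851 = 1851 + r^{2} - 381 r$)
$\frac{1}{-8426667 + u{\left(1343 \right)}} = \frac{1}{-8426667 + \left(1851 + 1343^{2} - 511683\right)} = \frac{1}{-8426667 + \left(1851 + 1803649 - 511683\right)} = \frac{1}{-8426667 + 1293817} = \frac{1}{-7132850} = - \frac{1}{7132850}$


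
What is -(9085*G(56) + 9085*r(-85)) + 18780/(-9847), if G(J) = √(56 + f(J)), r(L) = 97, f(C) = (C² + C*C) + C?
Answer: -8677638295/9847 - 36340*√399 ≈ -1.6071e+6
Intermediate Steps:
f(C) = C + 2*C² (f(C) = (C² + C²) + C = 2*C² + C = C + 2*C²)
G(J) = √(56 + J*(1 + 2*J))
-(9085*G(56) + 9085*r(-85)) + 18780/(-9847) = -(881245 + 9085*√(56 + 56*(1 + 2*56))) + 18780/(-9847) = -(881245 + 9085*√(56 + 56*(1 + 112))) + 18780*(-1/9847) = -(881245 + 9085*√(56 + 56*113)) - 18780/9847 = -(881245 + 9085*√(56 + 6328)) - 18780/9847 = -(881245 + 36340*√399) - 18780/9847 = -9085*(97 + 4*√399) - 18780/9847 = (-881245 - 36340*√399) - 18780/9847 = -8677638295/9847 - 36340*√399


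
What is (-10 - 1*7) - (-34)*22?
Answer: 731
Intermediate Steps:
(-10 - 1*7) - (-34)*22 = (-10 - 7) - 34*(-22) = -17 + 748 = 731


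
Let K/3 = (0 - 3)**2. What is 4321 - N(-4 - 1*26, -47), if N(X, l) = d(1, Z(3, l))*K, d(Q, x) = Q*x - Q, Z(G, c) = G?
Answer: 4267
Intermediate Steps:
d(Q, x) = -Q + Q*x
K = 27 (K = 3*(0 - 3)**2 = 3*(-3)**2 = 3*9 = 27)
N(X, l) = 54 (N(X, l) = (1*(-1 + 3))*27 = (1*2)*27 = 2*27 = 54)
4321 - N(-4 - 1*26, -47) = 4321 - 1*54 = 4321 - 54 = 4267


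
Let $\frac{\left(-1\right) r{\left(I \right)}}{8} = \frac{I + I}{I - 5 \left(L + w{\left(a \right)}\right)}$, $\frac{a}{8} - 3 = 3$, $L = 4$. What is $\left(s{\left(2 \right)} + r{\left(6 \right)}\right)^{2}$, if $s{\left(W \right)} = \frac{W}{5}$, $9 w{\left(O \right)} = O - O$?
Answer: $\frac{64516}{1225} \approx 52.666$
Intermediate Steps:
$a = 48$ ($a = 24 + 8 \cdot 3 = 24 + 24 = 48$)
$w{\left(O \right)} = 0$ ($w{\left(O \right)} = \frac{O - O}{9} = \frac{1}{9} \cdot 0 = 0$)
$s{\left(W \right)} = \frac{W}{5}$ ($s{\left(W \right)} = W \frac{1}{5} = \frac{W}{5}$)
$r{\left(I \right)} = - \frac{16 I}{-20 + I}$ ($r{\left(I \right)} = - 8 \frac{I + I}{I - 5 \left(4 + 0\right)} = - 8 \frac{2 I}{I - 20} = - 8 \frac{2 I}{-20 + I} = - \frac{16 I}{-20 + I}$)
$\left(s{\left(2 \right)} + r{\left(6 \right)}\right)^{2} = \left(\frac{1}{5} \cdot 2 - \frac{96}{-20 + 6}\right)^{2} = \left(\frac{2}{5} - \frac{96}{-14}\right)^{2} = \left(\frac{2}{5} - 96 \left(- \frac{1}{14}\right)\right)^{2} = \left(\frac{2}{5} + \frac{48}{7}\right)^{2} = \left(\frac{254}{35}\right)^{2} = \frac{64516}{1225}$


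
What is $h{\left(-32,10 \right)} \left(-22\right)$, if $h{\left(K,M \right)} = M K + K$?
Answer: $7744$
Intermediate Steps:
$h{\left(K,M \right)} = K + K M$ ($h{\left(K,M \right)} = K M + K = K + K M$)
$h{\left(-32,10 \right)} \left(-22\right) = - 32 \left(1 + 10\right) \left(-22\right) = \left(-32\right) 11 \left(-22\right) = \left(-352\right) \left(-22\right) = 7744$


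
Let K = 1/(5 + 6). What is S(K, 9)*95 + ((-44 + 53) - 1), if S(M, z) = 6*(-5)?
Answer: -2842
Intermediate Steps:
K = 1/11 ≈ 0.090909
S(M, z) = -30
S(K, 9)*95 + ((-44 + 53) - 1) = -30*95 + ((-44 + 53) - 1) = -2850 + (9 - 1) = -2850 + 8 = -2842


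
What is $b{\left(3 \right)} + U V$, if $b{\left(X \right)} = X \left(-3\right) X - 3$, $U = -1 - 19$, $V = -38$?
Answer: $730$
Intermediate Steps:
$U = -20$ ($U = -1 - 19 = -20$)
$b{\left(X \right)} = -3 - 3 X^{2}$ ($b{\left(X \right)} = - 3 X X - 3 = - 3 X^{2} - 3 = -3 - 3 X^{2}$)
$b{\left(3 \right)} + U V = \left(-3 - 3 \cdot 3^{2}\right) - -760 = \left(-3 - 27\right) + 760 = -30 + 760 = 730$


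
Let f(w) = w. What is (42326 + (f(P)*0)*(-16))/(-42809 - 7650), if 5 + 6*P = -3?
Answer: -42326/50459 ≈ -0.83882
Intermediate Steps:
P = -4/3 (P = -⅚ + (⅙)*(-3) = -⅚ - ½ = -4/3 ≈ -1.3333)
(42326 + (f(P)*0)*(-16))/(-42809 - 7650) = (42326 - 4/3*0*(-16))/(-42809 - 7650) = (42326 + 0*(-16))/(-50459) = (42326 + 0)*(-1/50459) = 42326*(-1/50459) = -42326/50459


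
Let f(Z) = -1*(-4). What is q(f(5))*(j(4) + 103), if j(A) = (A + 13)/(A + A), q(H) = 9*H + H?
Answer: 4205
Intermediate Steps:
f(Z) = 4
q(H) = 10*H
j(A) = (13 + A)/(2*A) (j(A) = (13 + A)/((2*A)) = (13 + A)*(1/(2*A)) = (13 + A)/(2*A))
q(f(5))*(j(4) + 103) = (10*4)*((1/2)*(13 + 4)/4 + 103) = 40*((1/2)*(1/4)*17 + 103) = 40*(17/8 + 103) = 40*(841/8) = 4205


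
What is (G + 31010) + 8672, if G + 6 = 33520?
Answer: 73196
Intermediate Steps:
G = 33514 (G = -6 + 33520 = 33514)
(G + 31010) + 8672 = (33514 + 31010) + 8672 = 64524 + 8672 = 73196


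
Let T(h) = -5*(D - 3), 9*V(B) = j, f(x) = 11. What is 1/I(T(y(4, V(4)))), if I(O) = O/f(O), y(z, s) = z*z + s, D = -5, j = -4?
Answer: 11/40 ≈ 0.27500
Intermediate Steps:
V(B) = -4/9 (V(B) = (⅑)*(-4) = -4/9)
y(z, s) = s + z² (y(z, s) = z² + s = s + z²)
T(h) = 40 (T(h) = -5*(-5 - 3) = -5*(-8) = 40)
I(O) = O/11
1/I(T(y(4, V(4)))) = 1/((1/11)*40) = 1/(40/11) = 11/40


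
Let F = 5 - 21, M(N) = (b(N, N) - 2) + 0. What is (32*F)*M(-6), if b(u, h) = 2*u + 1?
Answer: 6656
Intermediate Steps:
b(u, h) = 1 + 2*u
M(N) = -1 + 2*N (M(N) = ((1 + 2*N) - 2) + 0 = (-1 + 2*N) + 0 = -1 + 2*N)
F = -16
(32*F)*M(-6) = (32*(-16))*(-1 + 2*(-6)) = -512*(-1 - 12) = -512*(-13) = 6656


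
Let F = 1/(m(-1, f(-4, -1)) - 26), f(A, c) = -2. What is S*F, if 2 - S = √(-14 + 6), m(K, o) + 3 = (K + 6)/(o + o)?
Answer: -8/121 + 8*I*√2/121 ≈ -0.066116 + 0.093502*I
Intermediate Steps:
m(K, o) = -3 + (6 + K)/(2*o) (m(K, o) = -3 + (K + 6)/(o + o) = -3 + (6 + K)/((2*o)) = -3 + (6 + K)*(1/(2*o)) = -3 + (6 + K)/(2*o))
F = -4/121 (F = 1/((½)*(6 - 1 - 6*(-2))/(-2) - 26) = 1/((½)*(-½)*(6 - 1 + 12) - 26) = 1/((½)*(-½)*17 - 26) = 1/(-17/4 - 26) = 1/(-121/4) = -4/121 ≈ -0.033058)
S = 2 - 2*I*√2 (S = 2 - √(-14 + 6) = 2 - √(-8) = 2 - 2*I*√2 ≈ 2.0 - 2.8284*I)
S*F = (2 - 2*I*√2)*(-4/121) = -8/121 + 8*I*√2/121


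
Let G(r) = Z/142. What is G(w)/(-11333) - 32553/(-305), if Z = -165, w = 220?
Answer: 52387137483/490832230 ≈ 106.73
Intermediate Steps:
G(r) = -165/142
G(w)/(-11333) - 32553/(-305) = -165/142/(-11333) - 32553/(-305) = -165/142*(-1/11333) - 32553*(-1/305) = 165/1609286 + 32553/305 = 52387137483/490832230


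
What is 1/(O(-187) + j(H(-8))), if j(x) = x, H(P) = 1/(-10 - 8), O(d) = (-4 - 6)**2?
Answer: 18/1799 ≈ 0.010006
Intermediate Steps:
O(d) = 100 (O(d) = (-10)**2 = 100)
H(P) = -1/18 (H(P) = 1/(-18) = -1/18)
1/(O(-187) + j(H(-8))) = 1/(100 - 1/18) = 1/(1799/18) = 18/1799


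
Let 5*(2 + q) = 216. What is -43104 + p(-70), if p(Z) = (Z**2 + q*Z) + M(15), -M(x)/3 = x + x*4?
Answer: -41313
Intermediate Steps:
q = 206/5 (q = -2 + (1/5)*216 = -2 + 216/5 = 206/5 ≈ 41.200)
M(x) = -15*x (M(x) = -3*(x + x*4) = -3*(x + 4*x) = -15*x)
p(Z) = -225 + Z**2 + 206*Z/5 (p(Z) = (Z**2 + 206*Z/5) - 15*15 = (Z**2 + 206*Z/5) - 225 = -225 + Z**2 + 206*Z/5)
-43104 + p(-70) = -43104 + (-225 + (-70)**2 + (206/5)*(-70)) = -43104 + (-225 + 4900 - 2884) = -43104 + 1791 = -41313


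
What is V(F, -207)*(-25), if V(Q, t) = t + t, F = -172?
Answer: 10350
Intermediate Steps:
V(Q, t) = 2*t
V(F, -207)*(-25) = (2*(-207))*(-25) = -414*(-25) = 10350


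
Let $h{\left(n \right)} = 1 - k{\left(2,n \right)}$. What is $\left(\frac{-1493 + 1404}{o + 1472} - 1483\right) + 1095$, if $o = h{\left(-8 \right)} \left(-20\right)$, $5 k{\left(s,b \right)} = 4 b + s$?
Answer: $- \frac{516905}{1332} \approx -388.07$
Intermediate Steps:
$k{\left(s,b \right)} = \frac{s}{5} + \frac{4 b}{5}$ ($k{\left(s,b \right)} = \frac{4 b + s}{5} = \frac{s + 4 b}{5} = \frac{s}{5} + \frac{4 b}{5}$)
$h{\left(n \right)} = \frac{3}{5} - \frac{4 n}{5}$ ($h{\left(n \right)} = 1 - \left(\frac{1}{5} \cdot 2 + \frac{4 n}{5}\right) = 1 - \left(\frac{2}{5} + \frac{4 n}{5}\right) = \frac{3}{5} - \frac{4 n}{5}$)
$o = -140$ ($o = \left(\frac{3}{5} - - \frac{32}{5}\right) \left(-20\right) = \left(\frac{3}{5} + \frac{32}{5}\right) \left(-20\right) = 7 \left(-20\right) = -140$)
$\left(\frac{-1493 + 1404}{o + 1472} - 1483\right) + 1095 = \left(\frac{-1493 + 1404}{-140 + 1472} - 1483\right) + 1095 = \left(- \frac{89}{1332} - 1483\right) + 1095 = - \frac{1975445}{1332} + 1095 = - \frac{516905}{1332}$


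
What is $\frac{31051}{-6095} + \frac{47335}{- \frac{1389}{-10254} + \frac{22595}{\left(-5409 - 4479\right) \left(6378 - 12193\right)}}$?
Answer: $\frac{5669959758757019143}{16273124044165} \approx 3.4843 \cdot 10^{5}$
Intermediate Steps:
$\frac{31051}{-6095} + \frac{47335}{- \frac{1389}{-10254} + \frac{22595}{\left(-5409 - 4479\right) \left(6378 - 12193\right)}} = 31051 \left(- \frac{1}{6095}\right) + \frac{47335}{\left(-1389\right) \left(- \frac{1}{10254}\right) + \frac{22595}{\left(-9888\right) \left(-5815\right)}} = - \frac{31051}{6095} + \frac{47335}{\frac{463}{3418} + \frac{22595}{57498720}} = - \frac{31051}{6095} + \frac{47335}{\frac{463}{3418} + 22595 \cdot \frac{1}{57498720}} = - \frac{31051}{6095} + \frac{47335}{\frac{463}{3418} + \frac{4519}{11499744}} = - \frac{31051}{6095} + \frac{47335}{\frac{2669913707}{19653062496}} = - \frac{31051}{6095} + 47335 \cdot \frac{19653062496}{2669913707} = - \frac{31051}{6095} + \frac{930277713248160}{2669913707} = \frac{5669959758757019143}{16273124044165}$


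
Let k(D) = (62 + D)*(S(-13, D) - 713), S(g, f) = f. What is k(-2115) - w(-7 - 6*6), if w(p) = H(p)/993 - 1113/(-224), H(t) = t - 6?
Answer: 184487613665/31776 ≈ 5.8059e+6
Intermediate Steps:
H(t) = -6 + t
w(p) = 52565/10592 + p/993 (w(p) = (-6 + p)/993 - 1113/(-224) = (-6 + p)*(1/993) - 1113*(-1/224) = (-2/331 + p/993) + 159/32 = 52565/10592 + p/993)
k(D) = (-713 + D)*(62 + D) (k(D) = (62 + D)*(D - 713) = (62 + D)*(-713 + D) = (-713 + D)*(62 + D))
k(-2115) - w(-7 - 6*6) = (-44206 + (-2115)² - 651*(-2115)) - (52565/10592 + (-7 - 6*6)/993) = (-44206 + 4473225 + 1376865) - (52565/10592 + (-7 - 36)/993) = 5805884 - (52565/10592 + (1/993)*(-43)) = 5805884 - (52565/10592 - 43/993) = 5805884 - 1*156319/31776 = 5805884 - 156319/31776 = 184487613665/31776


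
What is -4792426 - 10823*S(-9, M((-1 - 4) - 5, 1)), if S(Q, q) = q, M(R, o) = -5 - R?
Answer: -4846541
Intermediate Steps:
-4792426 - 10823*S(-9, M((-1 - 4) - 5, 1)) = -4792426 - 10823*(-5 - ((-1 - 4) - 5)) = -4792426 - 10823*(-5 - (-5 - 5)) = -4792426 - 10823*(-5 - 1*(-10)) = -4792426 - 10823*(-5 + 10) = -4792426 - 10823*5 = -4792426 - 54115 = -4846541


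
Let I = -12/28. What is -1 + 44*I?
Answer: -139/7 ≈ -19.857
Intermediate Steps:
I = -3/7 (I = -12*1/28 = -3/7 ≈ -0.42857)
-1 + 44*I = -1 + 44*(-3/7) = -1 - 132/7 = -139/7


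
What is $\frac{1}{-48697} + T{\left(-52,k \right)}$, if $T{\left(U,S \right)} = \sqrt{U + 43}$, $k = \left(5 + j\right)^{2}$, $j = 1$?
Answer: $- \frac{1}{48697} + 3 i \approx -2.0535 \cdot 10^{-5} + 3.0 i$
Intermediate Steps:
$k = 36$ ($k = \left(5 + 1\right)^{2} = 6^{2} = 36$)
$T{\left(U,S \right)} = \sqrt{43 + U}$
$\frac{1}{-48697} + T{\left(-52,k \right)} = \frac{1}{-48697} + \sqrt{43 - 52} = - \frac{1}{48697} + \sqrt{-9} = - \frac{1}{48697} + 3 i$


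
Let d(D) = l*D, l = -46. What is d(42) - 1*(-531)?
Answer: -1401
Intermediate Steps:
d(D) = -46*D
d(42) - 1*(-531) = -46*42 - 1*(-531) = -1932 + 531 = -1401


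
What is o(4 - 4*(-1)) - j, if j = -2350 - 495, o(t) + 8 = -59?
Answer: 2778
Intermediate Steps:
o(t) = -67 (o(t) = -8 - 59 = -67)
j = -2845
o(4 - 4*(-1)) - j = -67 - 1*(-2845) = -67 + 2845 = 2778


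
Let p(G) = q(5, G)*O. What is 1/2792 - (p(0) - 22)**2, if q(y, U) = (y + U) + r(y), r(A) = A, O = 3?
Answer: -178687/2792 ≈ -64.000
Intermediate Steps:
q(y, U) = U + 2*y (q(y, U) = (y + U) + y = (U + y) + y = U + 2*y)
p(G) = 30 + 3*G (p(G) = (G + 2*5)*3 = (G + 10)*3 = (10 + G)*3 = 30 + 3*G)
1/2792 - (p(0) - 22)**2 = 1/2792 - ((30 + 3*0) - 22)**2 = 1/2792 - ((30 + 0) - 22)**2 = 1/2792 - (30 - 22)**2 = 1/2792 - 1*8**2 = 1/2792 - 1*64 = 1/2792 - 64 = -178687/2792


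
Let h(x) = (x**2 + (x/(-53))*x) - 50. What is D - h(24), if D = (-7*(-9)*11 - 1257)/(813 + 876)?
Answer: -15380990/29839 ≈ -515.47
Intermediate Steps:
h(x) = -50 + 52*x**2/53 (h(x) = (x**2 + (x*(-1/53))*x) - 50 = (x**2 + (-x/53)*x) - 50 = (x**2 - x**2/53) - 50 = 52*x**2/53 - 50 = -50 + 52*x**2/53)
D = -188/563 (D = (63*11 - 1257)/1689 = (693 - 1257)*(1/1689) = -564*1/1689 = -188/563 ≈ -0.33393)
D - h(24) = -188/563 - (-50 + (52/53)*24**2) = -188/563 - (-50 + (52/53)*576) = -188/563 - (-50 + 29952/53) = -188/563 - 1*27302/53 = -188/563 - 27302/53 = -15380990/29839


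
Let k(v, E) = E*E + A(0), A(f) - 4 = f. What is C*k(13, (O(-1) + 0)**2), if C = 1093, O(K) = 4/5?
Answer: 3012308/625 ≈ 4819.7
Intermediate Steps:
O(K) = 4/5 (O(K) = 4*(1/5) = 4/5)
A(f) = 4 + f
k(v, E) = 4 + E**2 (k(v, E) = E*E + (4 + 0) = E**2 + 4 = 4 + E**2)
C*k(13, (O(-1) + 0)**2) = 1093*(4 + ((4/5 + 0)**2)**2) = 1093*(4 + ((4/5)**2)**2) = 1093*(4 + (16/25)**2) = 1093*(4 + 256/625) = 1093*(2756/625) = 3012308/625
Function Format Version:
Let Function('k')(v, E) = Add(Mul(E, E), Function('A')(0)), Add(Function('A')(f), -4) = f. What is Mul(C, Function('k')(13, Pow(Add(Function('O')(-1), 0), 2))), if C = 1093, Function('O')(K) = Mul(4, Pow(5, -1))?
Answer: Rational(3012308, 625) ≈ 4819.7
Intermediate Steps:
Function('O')(K) = Rational(4, 5) (Function('O')(K) = Mul(4, Rational(1, 5)) = Rational(4, 5))
Function('A')(f) = Add(4, f)
Function('k')(v, E) = Add(4, Pow(E, 2)) (Function('k')(v, E) = Add(Mul(E, E), Add(4, 0)) = Add(Pow(E, 2), 4) = Add(4, Pow(E, 2)))
Mul(C, Function('k')(13, Pow(Add(Function('O')(-1), 0), 2))) = Mul(1093, Add(4, Pow(Pow(Add(Rational(4, 5), 0), 2), 2))) = Mul(1093, Add(4, Pow(Pow(Rational(4, 5), 2), 2))) = Mul(1093, Add(4, Pow(Rational(16, 25), 2))) = Mul(1093, Add(4, Rational(256, 625))) = Mul(1093, Rational(2756, 625)) = Rational(3012308, 625)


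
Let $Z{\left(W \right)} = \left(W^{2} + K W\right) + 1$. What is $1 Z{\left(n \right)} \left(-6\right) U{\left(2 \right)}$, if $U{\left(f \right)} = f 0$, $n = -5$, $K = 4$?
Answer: $0$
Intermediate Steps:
$Z{\left(W \right)} = 1 + W^{2} + 4 W$ ($Z{\left(W \right)} = \left(W^{2} + 4 W\right) + 1 = 1 + W^{2} + 4 W$)
$U{\left(f \right)} = 0$
$1 Z{\left(n \right)} \left(-6\right) U{\left(2 \right)} = 1 \left(1 + \left(-5\right)^{2} + 4 \left(-5\right)\right) \left(-6\right) 0 = 1 \left(1 + 25 - 20\right) \left(-6\right) 0 = 1 \cdot 6 \left(-6\right) 0 = 1 \left(\left(-36\right) 0\right) = 1 \cdot 0 = 0$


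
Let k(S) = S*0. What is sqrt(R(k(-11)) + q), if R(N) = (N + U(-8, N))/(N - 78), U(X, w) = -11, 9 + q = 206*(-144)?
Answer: I*sqrt(180529674)/78 ≈ 172.26*I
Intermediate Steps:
k(S) = 0
q = -29673 (q = -9 + 206*(-144) = -9 - 29664 = -29673)
R(N) = (-11 + N)/(-78 + N) (R(N) = (N - 11)/(N - 78) = (-11 + N)/(-78 + N))
sqrt(R(k(-11)) + q) = sqrt((-11 + 0)/(-78 + 0) - 29673) = sqrt(-11/(-78) - 29673) = sqrt(-1/78*(-11) - 29673) = sqrt(11/78 - 29673) = sqrt(-2314483/78) = I*sqrt(180529674)/78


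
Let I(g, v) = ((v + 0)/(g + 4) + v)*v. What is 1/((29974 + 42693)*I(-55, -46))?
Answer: 51/7688168600 ≈ 6.6336e-9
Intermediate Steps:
I(g, v) = v*(v + v/(4 + g)) (I(g, v) = (v/(4 + g) + v)*v = (v + v/(4 + g))*v = v*(v + v/(4 + g)))
1/((29974 + 42693)*I(-55, -46)) = 1/((29974 + 42693)*(((-46)²*(5 - 55)/(4 - 55)))) = 1/(72667*((2116*(-50)/(-51)))) = 1/(72667*((2116*(-1/51)*(-50)))) = 1/(72667*(105800/51)) = (1/72667)*(51/105800) = 51/7688168600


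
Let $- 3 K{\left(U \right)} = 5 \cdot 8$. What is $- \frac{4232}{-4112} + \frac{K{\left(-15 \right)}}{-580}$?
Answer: $\frac{47051}{44718} \approx 1.0522$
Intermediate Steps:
$K{\left(U \right)} = - \frac{40}{3}$ ($K{\left(U \right)} = - \frac{5 \cdot 8}{3} = \left(- \frac{1}{3}\right) 40 = - \frac{40}{3}$)
$- \frac{4232}{-4112} + \frac{K{\left(-15 \right)}}{-580} = - \frac{4232}{-4112} - \frac{40}{3 \left(-580\right)} = \left(-4232\right) \left(- \frac{1}{4112}\right) - - \frac{2}{87} = \frac{529}{514} + \frac{2}{87} = \frac{47051}{44718}$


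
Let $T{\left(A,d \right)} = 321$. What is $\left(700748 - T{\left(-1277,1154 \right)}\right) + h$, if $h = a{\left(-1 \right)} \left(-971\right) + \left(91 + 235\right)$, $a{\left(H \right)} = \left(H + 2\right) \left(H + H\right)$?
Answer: $702695$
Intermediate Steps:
$a{\left(H \right)} = 2 H \left(2 + H\right)$ ($a{\left(H \right)} = \left(2 + H\right) 2 H = 2 H \left(2 + H\right)$)
$h = 2268$ ($h = 2 \left(-1\right) \left(2 - 1\right) \left(-971\right) + \left(91 + 235\right) = 2 \left(-1\right) 1 \left(-971\right) + 326 = \left(-2\right) \left(-971\right) + 326 = 1942 + 326 = 2268$)
$\left(700748 - T{\left(-1277,1154 \right)}\right) + h = \left(700748 - 321\right) + 2268 = 700427 + 2268 = 702695$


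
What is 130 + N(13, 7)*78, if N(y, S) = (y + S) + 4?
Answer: 2002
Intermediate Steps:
N(y, S) = 4 + S + y (N(y, S) = (S + y) + 4 = 4 + S + y)
130 + N(13, 7)*78 = 130 + (4 + 7 + 13)*78 = 130 + 24*78 = 130 + 1872 = 2002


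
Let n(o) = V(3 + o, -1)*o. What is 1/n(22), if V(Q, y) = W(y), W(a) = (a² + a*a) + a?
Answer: 1/22 ≈ 0.045455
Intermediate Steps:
W(a) = a + 2*a² (W(a) = (a² + a²) + a = 2*a² + a = a + 2*a²)
V(Q, y) = y*(1 + 2*y)
n(o) = o (n(o) = (-(1 + 2*(-1)))*o = (-(1 - 2))*o = (-1*(-1))*o = 1*o = o)
1/n(22) = 1/22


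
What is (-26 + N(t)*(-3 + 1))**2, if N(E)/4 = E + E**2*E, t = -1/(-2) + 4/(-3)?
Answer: 157609/729 ≈ 216.20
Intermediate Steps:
t = -5/6 (t = -1*(-1/2) + 4*(-1/3) = 1/2 - 4/3 = -5/6 ≈ -0.83333)
N(E) = 4*E + 4*E**3 (N(E) = 4*(E + E**2*E) = 4*(E + E**3) = 4*E + 4*E**3)
(-26 + N(t)*(-3 + 1))**2 = (-26 + (4*(-5/6)*(1 + (-5/6)**2))*(-3 + 1))**2 = (-26 + (4*(-5/6)*(1 + 25/36))*(-2))**2 = (-26 + (4*(-5/6)*(61/36))*(-2))**2 = (-26 - 305/54*(-2))**2 = (-26 + 305/27)**2 = (-397/27)**2 = 157609/729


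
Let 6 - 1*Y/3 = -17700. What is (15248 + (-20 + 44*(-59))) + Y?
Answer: 65750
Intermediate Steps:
Y = 53118 (Y = 18 - 3*(-17700) = 18 + 53100 = 53118)
(15248 + (-20 + 44*(-59))) + Y = (15248 + (-20 + 44*(-59))) + 53118 = (15248 + (-20 - 2596)) + 53118 = (15248 - 2616) + 53118 = 12632 + 53118 = 65750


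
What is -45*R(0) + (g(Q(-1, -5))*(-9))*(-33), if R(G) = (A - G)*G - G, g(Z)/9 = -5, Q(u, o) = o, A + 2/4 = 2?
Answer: -13365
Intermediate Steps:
A = 3/2 (A = -1/2 + 2 = 3/2 ≈ 1.5000)
g(Z) = -45 (g(Z) = 9*(-5) = -45)
R(G) = -G + G*(3/2 - G) (R(G) = (3/2 - G)*G - G = G*(3/2 - G) - G = -G + G*(3/2 - G))
-45*R(0) + (g(Q(-1, -5))*(-9))*(-33) = -0*(1/2 - 1*0) - 45*(-9)*(-33) = -0*(1/2 + 0) + 405*(-33) = -0/2 - 13365 = -45*0 - 13365 = 0 - 13365 = -13365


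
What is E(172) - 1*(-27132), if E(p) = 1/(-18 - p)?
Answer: 5155079/190 ≈ 27132.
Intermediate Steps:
E(172) - 1*(-27132) = -1/(18 + 172) - 1*(-27132) = -1/190 + 27132 = 5155079/190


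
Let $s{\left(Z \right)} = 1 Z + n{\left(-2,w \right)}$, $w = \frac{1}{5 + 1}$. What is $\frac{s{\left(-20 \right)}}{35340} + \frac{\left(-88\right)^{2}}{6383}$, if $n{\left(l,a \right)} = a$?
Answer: $\frac{1641278183}{1353451320} \approx 1.2127$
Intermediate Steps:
$w = \frac{1}{6} \approx 0.16667$
$s{\left(Z \right)} = \frac{1}{6} + Z$ ($s{\left(Z \right)} = 1 Z + \frac{1}{6} = Z + \frac{1}{6} = \frac{1}{6} + Z$)
$\frac{s{\left(-20 \right)}}{35340} + \frac{\left(-88\right)^{2}}{6383} = \frac{\frac{1}{6} - 20}{35340} + \frac{\left(-88\right)^{2}}{6383} = \left(- \frac{119}{6}\right) \frac{1}{35340} + 7744 \cdot \frac{1}{6383} = - \frac{119}{212040} + \frac{7744}{6383} = \frac{1641278183}{1353451320}$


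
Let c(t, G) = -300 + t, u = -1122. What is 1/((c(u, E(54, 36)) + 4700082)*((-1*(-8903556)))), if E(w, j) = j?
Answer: 1/41834782434960 ≈ 2.3904e-14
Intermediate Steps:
1/((c(u, E(54, 36)) + 4700082)*((-1*(-8903556)))) = 1/(((-300 - 1122) + 4700082)*((-1*(-8903556)))) = 1/((-1422 + 4700082)*8903556) = (1/8903556)/4698660 = (1/4698660)*(1/8903556) = 1/41834782434960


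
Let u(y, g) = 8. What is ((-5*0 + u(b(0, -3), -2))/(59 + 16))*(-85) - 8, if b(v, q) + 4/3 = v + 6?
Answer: -256/15 ≈ -17.067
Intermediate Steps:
b(v, q) = 14/3 + v (b(v, q) = -4/3 + (v + 6) = -4/3 + (6 + v) = 14/3 + v)
((-5*0 + u(b(0, -3), -2))/(59 + 16))*(-85) - 8 = ((-5*0 + 8)/(59 + 16))*(-85) - 8 = ((0 + 8)/75)*(-85) - 8 = (8*(1/75))*(-85) - 8 = (8/75)*(-85) - 8 = -136/15 - 8 = -256/15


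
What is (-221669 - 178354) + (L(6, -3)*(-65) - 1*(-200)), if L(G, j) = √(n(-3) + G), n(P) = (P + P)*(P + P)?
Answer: -399823 - 65*√42 ≈ -4.0024e+5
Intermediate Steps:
n(P) = 4*P² (n(P) = (2*P)*(2*P) = 4*P²)
L(G, j) = √(36 + G) (L(G, j) = √(4*(-3)² + G) = √(4*9 + G) = √(36 + G))
(-221669 - 178354) + (L(6, -3)*(-65) - 1*(-200)) = (-221669 - 178354) + (√(36 + 6)*(-65) - 1*(-200)) = -400023 + (√42*(-65) + 200) = -400023 + (-65*√42 + 200) = -400023 + (200 - 65*√42) = -399823 - 65*√42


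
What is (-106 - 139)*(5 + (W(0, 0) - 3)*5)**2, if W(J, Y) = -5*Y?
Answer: -24500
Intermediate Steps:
(-106 - 139)*(5 + (W(0, 0) - 3)*5)**2 = (-106 - 139)*(5 + (-5*0 - 3)*5)**2 = -245*(5 + (0 - 3)*5)**2 = -245*(5 - 3*5)**2 = -245*(5 - 15)**2 = -245*(-10)**2 = -245*100 = -24500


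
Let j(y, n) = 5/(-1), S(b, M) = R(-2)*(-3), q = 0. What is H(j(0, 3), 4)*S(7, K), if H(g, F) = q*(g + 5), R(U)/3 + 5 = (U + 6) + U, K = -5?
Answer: 0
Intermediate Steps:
R(U) = 3 + 6*U (R(U) = -15 + 3*((U + 6) + U) = -15 + 3*((6 + U) + U) = -15 + 3*(6 + 2*U) = -15 + (18 + 6*U) = 3 + 6*U)
S(b, M) = 27 (S(b, M) = (3 + 6*(-2))*(-3) = (3 - 12)*(-3) = -9*(-3) = 27)
j(y, n) = -5 (j(y, n) = 5*(-1) = -5)
H(g, F) = 0 (H(g, F) = 0*(g + 5) = 0*(5 + g) = 0)
H(j(0, 3), 4)*S(7, K) = 0*27 = 0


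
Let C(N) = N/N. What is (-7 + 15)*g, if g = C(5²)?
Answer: 8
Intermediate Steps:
C(N) = 1
g = 1
(-7 + 15)*g = (-7 + 15)*1 = 8*1 = 8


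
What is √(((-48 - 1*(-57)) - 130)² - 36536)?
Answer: I*√21895 ≈ 147.97*I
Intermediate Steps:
√(((-48 - 1*(-57)) - 130)² - 36536) = √(((-48 + 57) - 130)² - 36536) = √((9 - 130)² - 36536) = √((-121)² - 36536) = √(14641 - 36536) = √(-21895) = I*√21895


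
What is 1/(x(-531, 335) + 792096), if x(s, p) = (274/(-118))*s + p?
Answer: 1/793664 ≈ 1.2600e-6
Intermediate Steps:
x(s, p) = p - 137*s/59 (x(s, p) = (274*(-1/118))*s + p = -137*s/59 + p = p - 137*s/59)
1/(x(-531, 335) + 792096) = 1/((335 - 137/59*(-531)) + 792096) = 1/((335 + 1233) + 792096) = 1/(1568 + 792096) = 1/793664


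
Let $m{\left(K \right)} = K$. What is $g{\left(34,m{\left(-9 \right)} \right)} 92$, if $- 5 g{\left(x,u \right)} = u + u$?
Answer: $\frac{1656}{5} \approx 331.2$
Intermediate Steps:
$g{\left(x,u \right)} = - \frac{2 u}{5}$ ($g{\left(x,u \right)} = - \frac{u + u}{5} = - \frac{2 u}{5}$)
$g{\left(34,m{\left(-9 \right)} \right)} 92 = \left(- \frac{2}{5}\right) \left(-9\right) 92 = \frac{18}{5} \cdot 92 = \frac{1656}{5}$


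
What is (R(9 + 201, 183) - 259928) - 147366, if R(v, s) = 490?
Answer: -406804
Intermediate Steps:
(R(9 + 201, 183) - 259928) - 147366 = (490 - 259928) - 147366 = -259438 - 147366 = -406804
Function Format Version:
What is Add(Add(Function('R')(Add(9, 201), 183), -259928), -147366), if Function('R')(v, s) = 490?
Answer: -406804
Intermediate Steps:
Add(Add(Function('R')(Add(9, 201), 183), -259928), -147366) = Add(Add(490, -259928), -147366) = Add(-259438, -147366) = -406804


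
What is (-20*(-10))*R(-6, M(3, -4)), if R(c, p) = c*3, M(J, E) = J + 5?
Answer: -3600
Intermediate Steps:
M(J, E) = 5 + J
R(c, p) = 3*c
(-20*(-10))*R(-6, M(3, -4)) = (-20*(-10))*(3*(-6)) = 200*(-18) = -3600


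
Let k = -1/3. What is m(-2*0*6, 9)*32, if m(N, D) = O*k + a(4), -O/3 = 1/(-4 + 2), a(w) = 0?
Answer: -16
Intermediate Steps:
O = 3/2 (O = -3/(-4 + 2) = -3/(-2) = -3*(-½) = 3/2 ≈ 1.5000)
k = -⅓ (k = -1*⅓ = -⅓ ≈ -0.33333)
m(N, D) = -½ (m(N, D) = (3/2)*(-⅓) + 0 = -½ + 0 = -½)
m(-2*0*6, 9)*32 = -½*32 = -16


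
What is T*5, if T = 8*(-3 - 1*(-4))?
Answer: 40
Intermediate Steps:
T = 8 (T = 8*(-3 + 4) = 8*1 = 8)
T*5 = 8*5 = 40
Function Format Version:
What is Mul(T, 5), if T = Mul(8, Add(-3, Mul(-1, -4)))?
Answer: 40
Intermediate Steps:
T = 8 (T = Mul(8, Add(-3, 4)) = Mul(8, 1) = 8)
Mul(T, 5) = Mul(8, 5) = 40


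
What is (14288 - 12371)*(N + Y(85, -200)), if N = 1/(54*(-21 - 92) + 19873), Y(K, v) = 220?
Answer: 5807783457/13771 ≈ 4.2174e+5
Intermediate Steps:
N = 1/13771 (N = 1/(54*(-113) + 19873) = 1/(-6102 + 19873) = 1/13771 ≈ 7.2616e-5)
(14288 - 12371)*(N + Y(85, -200)) = (14288 - 12371)*(1/13771 + 220) = 1917*(3029621/13771) = 5807783457/13771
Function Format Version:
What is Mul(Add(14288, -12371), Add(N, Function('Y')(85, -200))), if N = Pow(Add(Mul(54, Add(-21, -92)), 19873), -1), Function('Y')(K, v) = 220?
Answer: Rational(5807783457, 13771) ≈ 4.2174e+5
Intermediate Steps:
N = Rational(1, 13771) (N = Pow(Add(Mul(54, -113), 19873), -1) = Pow(Add(-6102, 19873), -1) = Pow(13771, -1) = Rational(1, 13771) ≈ 7.2616e-5)
Mul(Add(14288, -12371), Add(N, Function('Y')(85, -200))) = Mul(Add(14288, -12371), Add(Rational(1, 13771), 220)) = Mul(1917, Rational(3029621, 13771)) = Rational(5807783457, 13771)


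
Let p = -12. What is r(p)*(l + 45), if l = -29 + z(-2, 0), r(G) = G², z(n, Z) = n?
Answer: 2016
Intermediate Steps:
l = -31 (l = -29 - 2 = -31)
r(p)*(l + 45) = (-12)²*(-31 + 45) = 144*14 = 2016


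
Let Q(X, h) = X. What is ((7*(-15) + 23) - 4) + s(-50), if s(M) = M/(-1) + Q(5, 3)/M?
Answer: -361/10 ≈ -36.100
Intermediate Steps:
s(M) = -M + 5/M (s(M) = M/(-1) + 5/M = M*(-1) + 5/M = -M + 5/M)
((7*(-15) + 23) - 4) + s(-50) = ((7*(-15) + 23) - 4) + (-1*(-50) + 5/(-50)) = ((-105 + 23) - 4) + (50 + 5*(-1/50)) = (-82 - 4) + (50 - 1/10) = -86 + 499/10 = -361/10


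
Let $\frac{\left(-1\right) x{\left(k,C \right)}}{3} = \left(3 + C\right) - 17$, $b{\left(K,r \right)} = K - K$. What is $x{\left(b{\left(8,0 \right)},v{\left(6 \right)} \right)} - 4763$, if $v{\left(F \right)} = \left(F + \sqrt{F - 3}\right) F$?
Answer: $-4829 - 18 \sqrt{3} \approx -4860.2$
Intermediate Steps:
$b{\left(K,r \right)} = 0$
$v{\left(F \right)} = F \left(F + \sqrt{-3 + F}\right)$ ($v{\left(F \right)} = \left(F + \sqrt{-3 + F}\right) F = F \left(F + \sqrt{-3 + F}\right)$)
$x{\left(k,C \right)} = 42 - 3 C$ ($x{\left(k,C \right)} = - 3 \left(\left(3 + C\right) - 17\right) = - 3 \left(-14 + C\right) = 42 - 3 C$)
$x{\left(b{\left(8,0 \right)},v{\left(6 \right)} \right)} - 4763 = \left(42 - 3 \cdot 6 \left(6 + \sqrt{-3 + 6}\right)\right) - 4763 = \left(42 - 3 \cdot 6 \left(6 + \sqrt{3}\right)\right) - 4763 = \left(42 - 3 \left(36 + 6 \sqrt{3}\right)\right) - 4763 = \left(42 - \left(108 + 18 \sqrt{3}\right)\right) - 4763 = \left(-66 - 18 \sqrt{3}\right) - 4763 = -4829 - 18 \sqrt{3}$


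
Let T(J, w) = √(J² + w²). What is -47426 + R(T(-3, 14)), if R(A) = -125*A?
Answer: -47426 - 125*√205 ≈ -49216.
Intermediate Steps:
-47426 + R(T(-3, 14)) = -47426 - 125*√((-3)² + 14²) = -47426 - 125*√(9 + 196) = -47426 - 125*√205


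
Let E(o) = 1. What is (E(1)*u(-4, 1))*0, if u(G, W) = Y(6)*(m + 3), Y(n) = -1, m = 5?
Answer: 0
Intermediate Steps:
u(G, W) = -8 (u(G, W) = -(5 + 3) = -1*8 = -8)
(E(1)*u(-4, 1))*0 = (1*(-8))*0 = -8*0 = 0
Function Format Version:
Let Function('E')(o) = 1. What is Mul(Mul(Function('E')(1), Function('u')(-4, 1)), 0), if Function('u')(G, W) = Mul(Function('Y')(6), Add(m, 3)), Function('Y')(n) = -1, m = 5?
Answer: 0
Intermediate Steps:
Function('u')(G, W) = -8 (Function('u')(G, W) = Mul(-1, Add(5, 3)) = Mul(-1, 8) = -8)
Mul(Mul(Function('E')(1), Function('u')(-4, 1)), 0) = Mul(Mul(1, -8), 0) = Mul(-8, 0) = 0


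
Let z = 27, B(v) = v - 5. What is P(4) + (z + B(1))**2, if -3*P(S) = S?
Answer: 1583/3 ≈ 527.67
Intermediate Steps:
P(S) = -S/3
B(v) = -5 + v
P(4) + (z + B(1))**2 = -1/3*4 + (27 + (-5 + 1))**2 = -4/3 + (27 - 4)**2 = -4/3 + 23**2 = -4/3 + 529 = 1583/3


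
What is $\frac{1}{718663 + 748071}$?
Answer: $\frac{1}{1466734} \approx 6.8179 \cdot 10^{-7}$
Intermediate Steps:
$\frac{1}{718663 + 748071} = \frac{1}{1466734}$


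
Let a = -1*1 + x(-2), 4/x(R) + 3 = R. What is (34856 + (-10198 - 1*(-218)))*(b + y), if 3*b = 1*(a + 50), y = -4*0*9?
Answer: 1998372/5 ≈ 3.9967e+5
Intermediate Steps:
x(R) = 4/(-3 + R)
a = -9/5 (a = -1*1 + 4/(-3 - 2) = -1 + 4/(-5) = -1 + 4*(-1/5) = -1 - 4/5 = -9/5 ≈ -1.8000)
y = 0 (y = 0*9 = 0)
b = 241/15 (b = (1*(-9/5 + 50))/3 = (1*(241/5))/3 = (1/3)*(241/5) = 241/15 ≈ 16.067)
(34856 + (-10198 - 1*(-218)))*(b + y) = (34856 + (-10198 - 1*(-218)))*(241/15 + 0) = (34856 + (-10198 + 218))*(241/15) = (34856 - 9980)*(241/15) = 24876*(241/15) = 1998372/5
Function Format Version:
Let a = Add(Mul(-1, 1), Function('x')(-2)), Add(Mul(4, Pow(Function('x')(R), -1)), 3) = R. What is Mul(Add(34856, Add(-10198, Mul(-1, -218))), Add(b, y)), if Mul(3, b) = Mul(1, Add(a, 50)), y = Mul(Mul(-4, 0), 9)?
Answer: Rational(1998372, 5) ≈ 3.9967e+5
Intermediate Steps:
Function('x')(R) = Mul(4, Pow(Add(-3, R), -1))
a = Rational(-9, 5) (a = Add(Mul(-1, 1), Mul(4, Pow(Add(-3, -2), -1))) = Add(-1, Mul(4, Pow(-5, -1))) = Add(-1, Mul(4, Rational(-1, 5))) = Add(-1, Rational(-4, 5)) = Rational(-9, 5) ≈ -1.8000)
y = 0 (y = Mul(0, 9) = 0)
b = Rational(241, 15) (b = Mul(Rational(1, 3), Mul(1, Add(Rational(-9, 5), 50))) = Mul(Rational(1, 3), Mul(1, Rational(241, 5))) = Mul(Rational(1, 3), Rational(241, 5)) = Rational(241, 15) ≈ 16.067)
Mul(Add(34856, Add(-10198, Mul(-1, -218))), Add(b, y)) = Mul(Add(34856, Add(-10198, Mul(-1, -218))), Add(Rational(241, 15), 0)) = Mul(Add(34856, Add(-10198, 218)), Rational(241, 15)) = Mul(Add(34856, -9980), Rational(241, 15)) = Mul(24876, Rational(241, 15)) = Rational(1998372, 5)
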